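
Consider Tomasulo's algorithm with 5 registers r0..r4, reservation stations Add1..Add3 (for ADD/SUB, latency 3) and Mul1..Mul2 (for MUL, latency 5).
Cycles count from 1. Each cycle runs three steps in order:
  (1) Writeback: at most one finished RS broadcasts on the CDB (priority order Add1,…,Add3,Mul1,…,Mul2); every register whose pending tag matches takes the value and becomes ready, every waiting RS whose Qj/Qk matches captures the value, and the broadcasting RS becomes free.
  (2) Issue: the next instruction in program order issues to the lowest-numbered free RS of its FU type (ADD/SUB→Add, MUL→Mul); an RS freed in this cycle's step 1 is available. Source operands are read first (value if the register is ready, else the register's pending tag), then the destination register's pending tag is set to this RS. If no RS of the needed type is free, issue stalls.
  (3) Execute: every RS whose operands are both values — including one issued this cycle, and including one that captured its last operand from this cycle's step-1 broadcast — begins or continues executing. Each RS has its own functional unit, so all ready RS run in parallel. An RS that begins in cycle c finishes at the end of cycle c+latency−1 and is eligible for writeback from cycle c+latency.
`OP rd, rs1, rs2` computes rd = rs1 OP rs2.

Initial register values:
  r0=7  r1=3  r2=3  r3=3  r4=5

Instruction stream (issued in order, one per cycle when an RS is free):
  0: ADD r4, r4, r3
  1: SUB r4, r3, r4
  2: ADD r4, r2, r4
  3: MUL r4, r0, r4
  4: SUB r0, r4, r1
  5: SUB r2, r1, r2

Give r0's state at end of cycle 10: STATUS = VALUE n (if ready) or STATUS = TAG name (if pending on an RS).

c1: issue ADD r4<-Add1 | r0:7,r1:3,r2:3,r3:3,r4:Add1
c2: issue SUB r4<-Add2 | r0:7,r1:3,r2:3,r3:3,r4:Add2
c3: issue ADD r4<-Add3 | r0:7,r1:3,r2:3,r3:3,r4:Add3
c4: CDB Add1=8; issue MUL r4<-Mul1 | r0:7,r1:3,r2:3,r3:3,r4:Mul1
c5: issue SUB r0<-Add1 | r0:Add1,r1:3,r2:3,r3:3,r4:Mul1
c6: stall | r0:Add1,r1:3,r2:3,r3:3,r4:Mul1
c7: CDB Add2=-5; issue SUB r2<-Add2 | r0:Add1,r1:3,r2:Add2,r3:3,r4:Mul1
c8: - | r0:Add1,r1:3,r2:Add2,r3:3,r4:Mul1
c9: - | r0:Add1,r1:3,r2:Add2,r3:3,r4:Mul1
c10: CDB Add2=0 | r0:Add1,r1:3,r2:0,r3:3,r4:Mul1

STATUS = TAG Add1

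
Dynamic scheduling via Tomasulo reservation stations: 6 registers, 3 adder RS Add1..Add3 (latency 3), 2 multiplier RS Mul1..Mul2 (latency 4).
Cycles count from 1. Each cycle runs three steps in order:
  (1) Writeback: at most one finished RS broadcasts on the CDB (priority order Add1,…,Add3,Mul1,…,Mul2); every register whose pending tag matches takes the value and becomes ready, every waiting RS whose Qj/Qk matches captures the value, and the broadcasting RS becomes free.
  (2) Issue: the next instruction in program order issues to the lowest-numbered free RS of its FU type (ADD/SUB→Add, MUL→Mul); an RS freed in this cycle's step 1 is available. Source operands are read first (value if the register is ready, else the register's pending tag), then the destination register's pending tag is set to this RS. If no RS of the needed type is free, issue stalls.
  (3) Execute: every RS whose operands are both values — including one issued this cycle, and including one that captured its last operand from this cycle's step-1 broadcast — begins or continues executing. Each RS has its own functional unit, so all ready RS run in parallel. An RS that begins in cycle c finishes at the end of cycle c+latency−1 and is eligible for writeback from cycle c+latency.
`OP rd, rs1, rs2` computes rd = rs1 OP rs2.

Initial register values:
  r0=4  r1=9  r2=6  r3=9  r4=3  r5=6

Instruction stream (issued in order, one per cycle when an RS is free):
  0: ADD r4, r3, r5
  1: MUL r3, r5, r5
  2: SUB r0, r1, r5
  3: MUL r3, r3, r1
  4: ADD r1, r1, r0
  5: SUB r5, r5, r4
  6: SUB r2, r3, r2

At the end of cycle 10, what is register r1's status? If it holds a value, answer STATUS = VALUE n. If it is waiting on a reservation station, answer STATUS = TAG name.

STATUS = VALUE 12

cycle 1: issue ADD r4<-Add1 // r0:4,r1:9,r2:6,r3:9,r4:Add1,r5:6
cycle 2: issue MUL r3<-Mul1 // r0:4,r1:9,r2:6,r3:Mul1,r4:Add1,r5:6
cycle 3: issue SUB r0<-Add2 // r0:Add2,r1:9,r2:6,r3:Mul1,r4:Add1,r5:6
cycle 4: CDB Add1=15; issue MUL r3<-Mul2 // r0:Add2,r1:9,r2:6,r3:Mul2,r4:15,r5:6
cycle 5: issue ADD r1<-Add1 // r0:Add2,r1:Add1,r2:6,r3:Mul2,r4:15,r5:6
cycle 6: CDB Add2=3; issue SUB r5<-Add2 // r0:3,r1:Add1,r2:6,r3:Mul2,r4:15,r5:Add2
cycle 7: CDB Mul1=36; issue SUB r2<-Add3 // r0:3,r1:Add1,r2:Add3,r3:Mul2,r4:15,r5:Add2
cycle 8: - // r0:3,r1:Add1,r2:Add3,r3:Mul2,r4:15,r5:Add2
cycle 9: CDB Add1=12 // r0:3,r1:12,r2:Add3,r3:Mul2,r4:15,r5:Add2
cycle 10: CDB Add2=-9 // r0:3,r1:12,r2:Add3,r3:Mul2,r4:15,r5:-9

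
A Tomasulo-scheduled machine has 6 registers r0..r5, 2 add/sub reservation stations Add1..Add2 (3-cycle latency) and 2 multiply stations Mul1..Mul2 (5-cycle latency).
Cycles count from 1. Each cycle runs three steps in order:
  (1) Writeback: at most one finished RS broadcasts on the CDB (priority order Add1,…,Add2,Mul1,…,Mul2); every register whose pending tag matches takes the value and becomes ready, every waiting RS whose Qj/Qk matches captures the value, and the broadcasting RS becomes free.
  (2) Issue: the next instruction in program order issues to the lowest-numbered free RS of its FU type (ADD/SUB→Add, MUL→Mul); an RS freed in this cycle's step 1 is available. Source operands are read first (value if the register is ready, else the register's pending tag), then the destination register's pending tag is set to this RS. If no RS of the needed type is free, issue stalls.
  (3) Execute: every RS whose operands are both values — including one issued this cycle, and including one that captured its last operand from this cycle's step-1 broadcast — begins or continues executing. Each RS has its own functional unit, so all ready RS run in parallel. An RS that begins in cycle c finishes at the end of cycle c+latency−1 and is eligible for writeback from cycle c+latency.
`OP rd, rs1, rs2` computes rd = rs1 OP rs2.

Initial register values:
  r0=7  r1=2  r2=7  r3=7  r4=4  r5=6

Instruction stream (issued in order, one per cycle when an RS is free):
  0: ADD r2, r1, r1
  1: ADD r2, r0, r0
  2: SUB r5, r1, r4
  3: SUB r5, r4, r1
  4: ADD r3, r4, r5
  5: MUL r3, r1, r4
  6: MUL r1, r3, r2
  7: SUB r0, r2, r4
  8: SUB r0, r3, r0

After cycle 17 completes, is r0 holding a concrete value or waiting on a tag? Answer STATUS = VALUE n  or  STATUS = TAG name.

STATUS = VALUE -2

cycle 1: issue ADD r2<-Add1 // r0:7,r1:2,r2:Add1,r3:7,r4:4,r5:6
cycle 2: issue ADD r2<-Add2 // r0:7,r1:2,r2:Add2,r3:7,r4:4,r5:6
cycle 3: stall // r0:7,r1:2,r2:Add2,r3:7,r4:4,r5:6
cycle 4: CDB Add1=4; issue SUB r5<-Add1 // r0:7,r1:2,r2:Add2,r3:7,r4:4,r5:Add1
cycle 5: CDB Add2=14; issue SUB r5<-Add2 // r0:7,r1:2,r2:14,r3:7,r4:4,r5:Add2
cycle 6: stall // r0:7,r1:2,r2:14,r3:7,r4:4,r5:Add2
cycle 7: CDB Add1=-2; issue ADD r3<-Add1 // r0:7,r1:2,r2:14,r3:Add1,r4:4,r5:Add2
cycle 8: CDB Add2=2; issue MUL r3<-Mul1 // r0:7,r1:2,r2:14,r3:Mul1,r4:4,r5:2
cycle 9: issue MUL r1<-Mul2 // r0:7,r1:Mul2,r2:14,r3:Mul1,r4:4,r5:2
cycle 10: issue SUB r0<-Add2 // r0:Add2,r1:Mul2,r2:14,r3:Mul1,r4:4,r5:2
cycle 11: CDB Add1=6; issue SUB r0<-Add1 // r0:Add1,r1:Mul2,r2:14,r3:Mul1,r4:4,r5:2
cycle 12: - // r0:Add1,r1:Mul2,r2:14,r3:Mul1,r4:4,r5:2
cycle 13: CDB Add2=10 // r0:Add1,r1:Mul2,r2:14,r3:Mul1,r4:4,r5:2
cycle 14: CDB Mul1=8 // r0:Add1,r1:Mul2,r2:14,r3:8,r4:4,r5:2
cycle 15: - // r0:Add1,r1:Mul2,r2:14,r3:8,r4:4,r5:2
cycle 16: - // r0:Add1,r1:Mul2,r2:14,r3:8,r4:4,r5:2
cycle 17: CDB Add1=-2 // r0:-2,r1:Mul2,r2:14,r3:8,r4:4,r5:2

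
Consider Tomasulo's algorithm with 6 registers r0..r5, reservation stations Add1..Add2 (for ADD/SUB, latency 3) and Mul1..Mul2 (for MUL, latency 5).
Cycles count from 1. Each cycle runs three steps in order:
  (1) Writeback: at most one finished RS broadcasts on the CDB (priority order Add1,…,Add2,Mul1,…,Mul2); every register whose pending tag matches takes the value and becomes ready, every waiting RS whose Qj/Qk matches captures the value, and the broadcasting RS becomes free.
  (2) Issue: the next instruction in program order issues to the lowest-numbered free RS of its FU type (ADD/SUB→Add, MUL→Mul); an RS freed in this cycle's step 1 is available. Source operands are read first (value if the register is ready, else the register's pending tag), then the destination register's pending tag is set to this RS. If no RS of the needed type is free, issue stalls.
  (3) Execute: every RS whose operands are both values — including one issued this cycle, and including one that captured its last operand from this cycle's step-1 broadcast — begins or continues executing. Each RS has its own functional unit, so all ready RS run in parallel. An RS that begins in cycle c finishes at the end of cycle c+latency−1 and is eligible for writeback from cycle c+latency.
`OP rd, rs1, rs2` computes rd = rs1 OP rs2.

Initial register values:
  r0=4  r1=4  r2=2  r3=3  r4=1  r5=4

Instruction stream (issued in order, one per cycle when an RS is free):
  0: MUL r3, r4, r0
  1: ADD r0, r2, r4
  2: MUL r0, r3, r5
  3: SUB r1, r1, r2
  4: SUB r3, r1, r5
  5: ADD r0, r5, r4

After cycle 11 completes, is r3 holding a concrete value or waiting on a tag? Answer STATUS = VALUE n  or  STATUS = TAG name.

  c1: issue MUL r3<-Mul1  regs: r0:4,r1:4,r2:2,r3:Mul1,r4:1,r5:4
  c2: issue ADD r0<-Add1  regs: r0:Add1,r1:4,r2:2,r3:Mul1,r4:1,r5:4
  c3: issue MUL r0<-Mul2  regs: r0:Mul2,r1:4,r2:2,r3:Mul1,r4:1,r5:4
  c4: issue SUB r1<-Add2  regs: r0:Mul2,r1:Add2,r2:2,r3:Mul1,r4:1,r5:4
  c5: CDB Add1=3; issue SUB r3<-Add1  regs: r0:Mul2,r1:Add2,r2:2,r3:Add1,r4:1,r5:4
  c6: CDB Mul1=4; stall  regs: r0:Mul2,r1:Add2,r2:2,r3:Add1,r4:1,r5:4
  c7: CDB Add2=2; issue ADD r0<-Add2  regs: r0:Add2,r1:2,r2:2,r3:Add1,r4:1,r5:4
  c8: -  regs: r0:Add2,r1:2,r2:2,r3:Add1,r4:1,r5:4
  c9: -  regs: r0:Add2,r1:2,r2:2,r3:Add1,r4:1,r5:4
  c10: CDB Add1=-2  regs: r0:Add2,r1:2,r2:2,r3:-2,r4:1,r5:4
  c11: CDB Add2=5  regs: r0:5,r1:2,r2:2,r3:-2,r4:1,r5:4

STATUS = VALUE -2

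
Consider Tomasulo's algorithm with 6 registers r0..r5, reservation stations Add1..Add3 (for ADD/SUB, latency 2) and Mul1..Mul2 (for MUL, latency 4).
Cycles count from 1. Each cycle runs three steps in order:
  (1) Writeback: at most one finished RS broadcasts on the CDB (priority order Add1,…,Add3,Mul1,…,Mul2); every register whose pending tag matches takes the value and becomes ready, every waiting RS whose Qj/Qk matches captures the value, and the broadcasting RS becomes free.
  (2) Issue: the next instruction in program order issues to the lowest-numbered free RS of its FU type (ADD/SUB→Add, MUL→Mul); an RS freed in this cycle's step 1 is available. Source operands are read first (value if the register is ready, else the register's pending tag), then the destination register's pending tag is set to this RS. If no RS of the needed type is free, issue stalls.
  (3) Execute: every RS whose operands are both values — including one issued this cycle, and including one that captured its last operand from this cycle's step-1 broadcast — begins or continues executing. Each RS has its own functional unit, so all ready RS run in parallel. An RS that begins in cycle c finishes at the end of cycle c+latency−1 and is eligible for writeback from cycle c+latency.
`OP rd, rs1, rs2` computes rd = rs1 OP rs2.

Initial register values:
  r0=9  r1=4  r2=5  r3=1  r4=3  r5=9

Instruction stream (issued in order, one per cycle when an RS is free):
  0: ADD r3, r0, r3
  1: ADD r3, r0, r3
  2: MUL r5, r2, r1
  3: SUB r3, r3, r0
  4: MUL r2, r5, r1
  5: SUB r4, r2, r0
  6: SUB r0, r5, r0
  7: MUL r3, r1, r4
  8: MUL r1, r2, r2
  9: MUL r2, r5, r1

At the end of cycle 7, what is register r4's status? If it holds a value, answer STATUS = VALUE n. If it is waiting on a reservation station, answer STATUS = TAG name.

cycle 1: issue ADD r3<-Add1 // r0:9,r1:4,r2:5,r3:Add1,r4:3,r5:9
cycle 2: issue ADD r3<-Add2 // r0:9,r1:4,r2:5,r3:Add2,r4:3,r5:9
cycle 3: CDB Add1=10; issue MUL r5<-Mul1 // r0:9,r1:4,r2:5,r3:Add2,r4:3,r5:Mul1
cycle 4: issue SUB r3<-Add1 // r0:9,r1:4,r2:5,r3:Add1,r4:3,r5:Mul1
cycle 5: CDB Add2=19; issue MUL r2<-Mul2 // r0:9,r1:4,r2:Mul2,r3:Add1,r4:3,r5:Mul1
cycle 6: issue SUB r4<-Add2 // r0:9,r1:4,r2:Mul2,r3:Add1,r4:Add2,r5:Mul1
cycle 7: CDB Add1=10; issue SUB r0<-Add1 // r0:Add1,r1:4,r2:Mul2,r3:10,r4:Add2,r5:Mul1

STATUS = TAG Add2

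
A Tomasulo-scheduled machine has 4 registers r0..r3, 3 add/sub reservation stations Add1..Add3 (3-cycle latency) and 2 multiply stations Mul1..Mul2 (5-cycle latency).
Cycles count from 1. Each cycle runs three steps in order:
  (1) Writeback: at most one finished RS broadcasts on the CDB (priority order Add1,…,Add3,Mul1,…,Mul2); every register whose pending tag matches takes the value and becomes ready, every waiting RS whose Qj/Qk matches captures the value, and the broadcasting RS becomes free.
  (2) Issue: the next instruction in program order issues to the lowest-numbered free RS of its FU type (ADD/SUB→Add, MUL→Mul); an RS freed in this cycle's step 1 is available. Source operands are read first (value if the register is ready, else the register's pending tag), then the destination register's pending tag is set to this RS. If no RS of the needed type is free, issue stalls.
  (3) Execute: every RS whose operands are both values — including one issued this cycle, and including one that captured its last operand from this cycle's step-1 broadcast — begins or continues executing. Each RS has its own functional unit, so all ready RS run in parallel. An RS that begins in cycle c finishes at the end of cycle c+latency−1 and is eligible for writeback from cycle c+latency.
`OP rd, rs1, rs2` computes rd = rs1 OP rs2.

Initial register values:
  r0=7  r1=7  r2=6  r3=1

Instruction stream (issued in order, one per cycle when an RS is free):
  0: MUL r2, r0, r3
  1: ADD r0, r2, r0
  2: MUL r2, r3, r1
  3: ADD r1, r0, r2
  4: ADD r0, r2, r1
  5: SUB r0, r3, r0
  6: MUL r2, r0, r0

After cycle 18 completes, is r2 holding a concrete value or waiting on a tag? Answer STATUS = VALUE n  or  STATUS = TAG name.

  c1: issue MUL r2<-Mul1  regs: r0:7,r1:7,r2:Mul1,r3:1
  c2: issue ADD r0<-Add1  regs: r0:Add1,r1:7,r2:Mul1,r3:1
  c3: issue MUL r2<-Mul2  regs: r0:Add1,r1:7,r2:Mul2,r3:1
  c4: issue ADD r1<-Add2  regs: r0:Add1,r1:Add2,r2:Mul2,r3:1
  c5: issue ADD r0<-Add3  regs: r0:Add3,r1:Add2,r2:Mul2,r3:1
  c6: CDB Mul1=7; stall  regs: r0:Add3,r1:Add2,r2:Mul2,r3:1
  c7: stall  regs: r0:Add3,r1:Add2,r2:Mul2,r3:1
  c8: CDB Mul2=7; stall  regs: r0:Add3,r1:Add2,r2:7,r3:1
  c9: CDB Add1=14; issue SUB r0<-Add1  regs: r0:Add1,r1:Add2,r2:7,r3:1
  c10: issue MUL r2<-Mul1  regs: r0:Add1,r1:Add2,r2:Mul1,r3:1
  c11: -  regs: r0:Add1,r1:Add2,r2:Mul1,r3:1
  c12: CDB Add2=21  regs: r0:Add1,r1:21,r2:Mul1,r3:1
  c13: -  regs: r0:Add1,r1:21,r2:Mul1,r3:1
  c14: -  regs: r0:Add1,r1:21,r2:Mul1,r3:1
  c15: CDB Add3=28  regs: r0:Add1,r1:21,r2:Mul1,r3:1
  c16: -  regs: r0:Add1,r1:21,r2:Mul1,r3:1
  c17: -  regs: r0:Add1,r1:21,r2:Mul1,r3:1
  c18: CDB Add1=-27  regs: r0:-27,r1:21,r2:Mul1,r3:1

STATUS = TAG Mul1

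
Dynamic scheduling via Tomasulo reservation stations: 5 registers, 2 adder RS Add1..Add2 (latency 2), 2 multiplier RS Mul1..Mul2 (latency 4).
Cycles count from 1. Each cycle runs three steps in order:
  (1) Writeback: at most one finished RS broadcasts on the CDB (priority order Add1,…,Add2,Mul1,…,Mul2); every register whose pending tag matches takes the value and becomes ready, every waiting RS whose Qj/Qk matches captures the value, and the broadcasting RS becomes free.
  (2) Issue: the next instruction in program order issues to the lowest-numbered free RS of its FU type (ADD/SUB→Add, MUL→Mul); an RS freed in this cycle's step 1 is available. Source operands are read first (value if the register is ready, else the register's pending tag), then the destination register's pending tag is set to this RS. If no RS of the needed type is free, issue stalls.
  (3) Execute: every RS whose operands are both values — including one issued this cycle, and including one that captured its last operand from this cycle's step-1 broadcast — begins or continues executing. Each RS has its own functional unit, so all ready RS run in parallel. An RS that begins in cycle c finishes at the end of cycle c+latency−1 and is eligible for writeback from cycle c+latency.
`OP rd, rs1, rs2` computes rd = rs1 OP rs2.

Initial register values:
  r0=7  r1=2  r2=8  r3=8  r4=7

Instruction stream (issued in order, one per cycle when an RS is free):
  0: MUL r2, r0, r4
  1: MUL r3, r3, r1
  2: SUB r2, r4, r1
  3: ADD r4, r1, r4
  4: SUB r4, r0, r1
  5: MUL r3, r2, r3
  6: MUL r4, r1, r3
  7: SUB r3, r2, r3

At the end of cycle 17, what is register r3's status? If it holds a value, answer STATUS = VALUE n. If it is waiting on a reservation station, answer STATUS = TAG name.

cycle 1: issue MUL r2<-Mul1 // r0:7,r1:2,r2:Mul1,r3:8,r4:7
cycle 2: issue MUL r3<-Mul2 // r0:7,r1:2,r2:Mul1,r3:Mul2,r4:7
cycle 3: issue SUB r2<-Add1 // r0:7,r1:2,r2:Add1,r3:Mul2,r4:7
cycle 4: issue ADD r4<-Add2 // r0:7,r1:2,r2:Add1,r3:Mul2,r4:Add2
cycle 5: CDB Add1=5; issue SUB r4<-Add1 // r0:7,r1:2,r2:5,r3:Mul2,r4:Add1
cycle 6: CDB Add2=9; stall // r0:7,r1:2,r2:5,r3:Mul2,r4:Add1
cycle 7: CDB Add1=5; stall // r0:7,r1:2,r2:5,r3:Mul2,r4:5
cycle 8: CDB Mul1=49; issue MUL r3<-Mul1 // r0:7,r1:2,r2:5,r3:Mul1,r4:5
cycle 9: CDB Mul2=16; issue MUL r4<-Mul2 // r0:7,r1:2,r2:5,r3:Mul1,r4:Mul2
cycle 10: issue SUB r3<-Add1 // r0:7,r1:2,r2:5,r3:Add1,r4:Mul2
cycle 11: - // r0:7,r1:2,r2:5,r3:Add1,r4:Mul2
cycle 12: - // r0:7,r1:2,r2:5,r3:Add1,r4:Mul2
cycle 13: CDB Mul1=80 // r0:7,r1:2,r2:5,r3:Add1,r4:Mul2
cycle 14: - // r0:7,r1:2,r2:5,r3:Add1,r4:Mul2
cycle 15: CDB Add1=-75 // r0:7,r1:2,r2:5,r3:-75,r4:Mul2
cycle 16: - // r0:7,r1:2,r2:5,r3:-75,r4:Mul2
cycle 17: CDB Mul2=160 // r0:7,r1:2,r2:5,r3:-75,r4:160

STATUS = VALUE -75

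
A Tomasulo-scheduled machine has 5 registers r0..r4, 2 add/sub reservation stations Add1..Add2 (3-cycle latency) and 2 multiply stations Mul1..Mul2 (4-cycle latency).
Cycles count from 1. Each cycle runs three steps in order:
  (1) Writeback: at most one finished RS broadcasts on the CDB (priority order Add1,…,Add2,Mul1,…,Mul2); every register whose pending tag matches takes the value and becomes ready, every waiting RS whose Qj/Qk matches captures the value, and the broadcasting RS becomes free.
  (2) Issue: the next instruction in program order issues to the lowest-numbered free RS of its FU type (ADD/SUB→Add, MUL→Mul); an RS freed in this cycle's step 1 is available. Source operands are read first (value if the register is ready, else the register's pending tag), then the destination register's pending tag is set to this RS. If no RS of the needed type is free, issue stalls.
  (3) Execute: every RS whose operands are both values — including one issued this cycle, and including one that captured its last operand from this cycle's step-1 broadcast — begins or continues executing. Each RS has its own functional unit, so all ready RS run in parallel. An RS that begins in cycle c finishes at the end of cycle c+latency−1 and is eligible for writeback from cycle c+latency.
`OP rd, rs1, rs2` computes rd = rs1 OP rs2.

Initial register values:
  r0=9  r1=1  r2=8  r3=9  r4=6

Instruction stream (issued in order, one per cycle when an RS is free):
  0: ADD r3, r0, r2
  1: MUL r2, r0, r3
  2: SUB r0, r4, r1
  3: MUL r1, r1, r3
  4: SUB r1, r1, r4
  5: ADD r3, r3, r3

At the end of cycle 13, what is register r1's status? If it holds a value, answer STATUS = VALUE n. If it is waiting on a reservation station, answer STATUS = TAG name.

STATUS = VALUE 11

c1: issue ADD r3<-Add1 | r0:9,r1:1,r2:8,r3:Add1,r4:6
c2: issue MUL r2<-Mul1 | r0:9,r1:1,r2:Mul1,r3:Add1,r4:6
c3: issue SUB r0<-Add2 | r0:Add2,r1:1,r2:Mul1,r3:Add1,r4:6
c4: CDB Add1=17; issue MUL r1<-Mul2 | r0:Add2,r1:Mul2,r2:Mul1,r3:17,r4:6
c5: issue SUB r1<-Add1 | r0:Add2,r1:Add1,r2:Mul1,r3:17,r4:6
c6: CDB Add2=5; issue ADD r3<-Add2 | r0:5,r1:Add1,r2:Mul1,r3:Add2,r4:6
c7: - | r0:5,r1:Add1,r2:Mul1,r3:Add2,r4:6
c8: CDB Mul1=153 | r0:5,r1:Add1,r2:153,r3:Add2,r4:6
c9: CDB Add2=34 | r0:5,r1:Add1,r2:153,r3:34,r4:6
c10: CDB Mul2=17 | r0:5,r1:Add1,r2:153,r3:34,r4:6
c11: - | r0:5,r1:Add1,r2:153,r3:34,r4:6
c12: - | r0:5,r1:Add1,r2:153,r3:34,r4:6
c13: CDB Add1=11 | r0:5,r1:11,r2:153,r3:34,r4:6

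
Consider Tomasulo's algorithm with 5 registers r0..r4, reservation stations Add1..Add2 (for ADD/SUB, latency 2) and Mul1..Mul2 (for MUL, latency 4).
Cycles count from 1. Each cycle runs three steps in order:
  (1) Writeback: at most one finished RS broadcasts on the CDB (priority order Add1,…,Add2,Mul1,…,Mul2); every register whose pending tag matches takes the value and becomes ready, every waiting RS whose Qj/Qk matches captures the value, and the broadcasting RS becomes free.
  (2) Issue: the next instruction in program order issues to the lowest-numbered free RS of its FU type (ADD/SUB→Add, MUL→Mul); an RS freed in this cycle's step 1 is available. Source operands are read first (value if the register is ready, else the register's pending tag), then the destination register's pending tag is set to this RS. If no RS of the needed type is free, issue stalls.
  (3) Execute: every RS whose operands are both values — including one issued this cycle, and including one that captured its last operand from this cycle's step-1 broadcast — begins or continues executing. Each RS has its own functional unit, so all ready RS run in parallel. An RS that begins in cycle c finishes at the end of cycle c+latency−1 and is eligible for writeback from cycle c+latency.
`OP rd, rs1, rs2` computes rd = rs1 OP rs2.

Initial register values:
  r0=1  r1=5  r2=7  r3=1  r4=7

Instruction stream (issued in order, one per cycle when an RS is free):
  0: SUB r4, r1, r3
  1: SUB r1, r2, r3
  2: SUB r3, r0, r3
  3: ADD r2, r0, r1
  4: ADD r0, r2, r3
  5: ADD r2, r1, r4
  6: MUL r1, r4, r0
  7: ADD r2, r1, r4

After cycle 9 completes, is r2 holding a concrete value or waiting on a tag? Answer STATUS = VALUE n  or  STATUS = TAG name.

STATUS = TAG Add1

c1: issue SUB r4<-Add1 | r0:1,r1:5,r2:7,r3:1,r4:Add1
c2: issue SUB r1<-Add2 | r0:1,r1:Add2,r2:7,r3:1,r4:Add1
c3: CDB Add1=4; issue SUB r3<-Add1 | r0:1,r1:Add2,r2:7,r3:Add1,r4:4
c4: CDB Add2=6; issue ADD r2<-Add2 | r0:1,r1:6,r2:Add2,r3:Add1,r4:4
c5: CDB Add1=0; issue ADD r0<-Add1 | r0:Add1,r1:6,r2:Add2,r3:0,r4:4
c6: CDB Add2=7; issue ADD r2<-Add2 | r0:Add1,r1:6,r2:Add2,r3:0,r4:4
c7: issue MUL r1<-Mul1 | r0:Add1,r1:Mul1,r2:Add2,r3:0,r4:4
c8: CDB Add1=7; issue ADD r2<-Add1 | r0:7,r1:Mul1,r2:Add1,r3:0,r4:4
c9: CDB Add2=10 | r0:7,r1:Mul1,r2:Add1,r3:0,r4:4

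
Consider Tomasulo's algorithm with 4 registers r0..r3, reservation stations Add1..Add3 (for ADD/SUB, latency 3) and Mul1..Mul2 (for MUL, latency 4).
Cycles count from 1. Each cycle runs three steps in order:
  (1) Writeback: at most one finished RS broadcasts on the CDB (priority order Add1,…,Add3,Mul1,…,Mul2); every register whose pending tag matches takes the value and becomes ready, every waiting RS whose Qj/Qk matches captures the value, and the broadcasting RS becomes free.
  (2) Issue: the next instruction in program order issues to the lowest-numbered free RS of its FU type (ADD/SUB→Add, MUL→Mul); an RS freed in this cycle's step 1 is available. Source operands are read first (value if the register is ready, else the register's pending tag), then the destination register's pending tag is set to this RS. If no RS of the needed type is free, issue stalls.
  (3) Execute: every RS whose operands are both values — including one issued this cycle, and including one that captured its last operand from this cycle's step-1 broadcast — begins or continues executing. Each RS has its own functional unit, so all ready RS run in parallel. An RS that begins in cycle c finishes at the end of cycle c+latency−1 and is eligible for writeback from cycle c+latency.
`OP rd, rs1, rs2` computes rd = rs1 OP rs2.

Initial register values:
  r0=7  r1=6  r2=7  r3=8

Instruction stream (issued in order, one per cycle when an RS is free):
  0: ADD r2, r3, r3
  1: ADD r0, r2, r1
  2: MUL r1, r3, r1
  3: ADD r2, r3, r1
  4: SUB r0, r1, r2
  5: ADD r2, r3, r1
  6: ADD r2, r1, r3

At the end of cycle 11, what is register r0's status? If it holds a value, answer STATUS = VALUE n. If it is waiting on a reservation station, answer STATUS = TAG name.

cycle 1: issue ADD r2<-Add1 // r0:7,r1:6,r2:Add1,r3:8
cycle 2: issue ADD r0<-Add2 // r0:Add2,r1:6,r2:Add1,r3:8
cycle 3: issue MUL r1<-Mul1 // r0:Add2,r1:Mul1,r2:Add1,r3:8
cycle 4: CDB Add1=16; issue ADD r2<-Add1 // r0:Add2,r1:Mul1,r2:Add1,r3:8
cycle 5: issue SUB r0<-Add3 // r0:Add3,r1:Mul1,r2:Add1,r3:8
cycle 6: stall // r0:Add3,r1:Mul1,r2:Add1,r3:8
cycle 7: CDB Add2=22; issue ADD r2<-Add2 // r0:Add3,r1:Mul1,r2:Add2,r3:8
cycle 8: CDB Mul1=48; stall // r0:Add3,r1:48,r2:Add2,r3:8
cycle 9: stall // r0:Add3,r1:48,r2:Add2,r3:8
cycle 10: stall // r0:Add3,r1:48,r2:Add2,r3:8
cycle 11: CDB Add1=56; issue ADD r2<-Add1 // r0:Add3,r1:48,r2:Add1,r3:8

STATUS = TAG Add3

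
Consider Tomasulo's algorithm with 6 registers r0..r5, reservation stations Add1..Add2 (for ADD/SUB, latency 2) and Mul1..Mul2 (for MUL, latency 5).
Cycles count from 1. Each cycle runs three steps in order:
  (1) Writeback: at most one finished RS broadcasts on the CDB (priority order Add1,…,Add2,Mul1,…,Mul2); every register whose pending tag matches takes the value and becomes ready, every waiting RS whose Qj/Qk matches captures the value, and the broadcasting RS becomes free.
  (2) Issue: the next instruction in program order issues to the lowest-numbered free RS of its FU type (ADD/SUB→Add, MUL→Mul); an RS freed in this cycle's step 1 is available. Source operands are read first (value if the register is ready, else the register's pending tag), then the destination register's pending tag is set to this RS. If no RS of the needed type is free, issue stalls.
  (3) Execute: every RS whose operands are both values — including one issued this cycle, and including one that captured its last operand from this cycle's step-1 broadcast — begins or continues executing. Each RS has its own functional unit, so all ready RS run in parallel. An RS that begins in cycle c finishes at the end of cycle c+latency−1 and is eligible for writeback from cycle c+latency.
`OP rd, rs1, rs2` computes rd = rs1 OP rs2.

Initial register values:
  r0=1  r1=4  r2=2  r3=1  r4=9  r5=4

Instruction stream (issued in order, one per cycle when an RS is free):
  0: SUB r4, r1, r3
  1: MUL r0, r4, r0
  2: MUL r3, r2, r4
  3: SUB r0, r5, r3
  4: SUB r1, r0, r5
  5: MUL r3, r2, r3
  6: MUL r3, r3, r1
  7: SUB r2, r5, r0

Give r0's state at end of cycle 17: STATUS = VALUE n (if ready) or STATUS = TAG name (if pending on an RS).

cycle 1: issue SUB r4<-Add1 // r0:1,r1:4,r2:2,r3:1,r4:Add1,r5:4
cycle 2: issue MUL r0<-Mul1 // r0:Mul1,r1:4,r2:2,r3:1,r4:Add1,r5:4
cycle 3: CDB Add1=3; issue MUL r3<-Mul2 // r0:Mul1,r1:4,r2:2,r3:Mul2,r4:3,r5:4
cycle 4: issue SUB r0<-Add1 // r0:Add1,r1:4,r2:2,r3:Mul2,r4:3,r5:4
cycle 5: issue SUB r1<-Add2 // r0:Add1,r1:Add2,r2:2,r3:Mul2,r4:3,r5:4
cycle 6: stall // r0:Add1,r1:Add2,r2:2,r3:Mul2,r4:3,r5:4
cycle 7: stall // r0:Add1,r1:Add2,r2:2,r3:Mul2,r4:3,r5:4
cycle 8: CDB Mul1=3; issue MUL r3<-Mul1 // r0:Add1,r1:Add2,r2:2,r3:Mul1,r4:3,r5:4
cycle 9: CDB Mul2=6; issue MUL r3<-Mul2 // r0:Add1,r1:Add2,r2:2,r3:Mul2,r4:3,r5:4
cycle 10: stall // r0:Add1,r1:Add2,r2:2,r3:Mul2,r4:3,r5:4
cycle 11: CDB Add1=-2; issue SUB r2<-Add1 // r0:-2,r1:Add2,r2:Add1,r3:Mul2,r4:3,r5:4
cycle 12: - // r0:-2,r1:Add2,r2:Add1,r3:Mul2,r4:3,r5:4
cycle 13: CDB Add1=6 // r0:-2,r1:Add2,r2:6,r3:Mul2,r4:3,r5:4
cycle 14: CDB Add2=-6 // r0:-2,r1:-6,r2:6,r3:Mul2,r4:3,r5:4
cycle 15: CDB Mul1=12 // r0:-2,r1:-6,r2:6,r3:Mul2,r4:3,r5:4
cycle 16: - // r0:-2,r1:-6,r2:6,r3:Mul2,r4:3,r5:4
cycle 17: - // r0:-2,r1:-6,r2:6,r3:Mul2,r4:3,r5:4

STATUS = VALUE -2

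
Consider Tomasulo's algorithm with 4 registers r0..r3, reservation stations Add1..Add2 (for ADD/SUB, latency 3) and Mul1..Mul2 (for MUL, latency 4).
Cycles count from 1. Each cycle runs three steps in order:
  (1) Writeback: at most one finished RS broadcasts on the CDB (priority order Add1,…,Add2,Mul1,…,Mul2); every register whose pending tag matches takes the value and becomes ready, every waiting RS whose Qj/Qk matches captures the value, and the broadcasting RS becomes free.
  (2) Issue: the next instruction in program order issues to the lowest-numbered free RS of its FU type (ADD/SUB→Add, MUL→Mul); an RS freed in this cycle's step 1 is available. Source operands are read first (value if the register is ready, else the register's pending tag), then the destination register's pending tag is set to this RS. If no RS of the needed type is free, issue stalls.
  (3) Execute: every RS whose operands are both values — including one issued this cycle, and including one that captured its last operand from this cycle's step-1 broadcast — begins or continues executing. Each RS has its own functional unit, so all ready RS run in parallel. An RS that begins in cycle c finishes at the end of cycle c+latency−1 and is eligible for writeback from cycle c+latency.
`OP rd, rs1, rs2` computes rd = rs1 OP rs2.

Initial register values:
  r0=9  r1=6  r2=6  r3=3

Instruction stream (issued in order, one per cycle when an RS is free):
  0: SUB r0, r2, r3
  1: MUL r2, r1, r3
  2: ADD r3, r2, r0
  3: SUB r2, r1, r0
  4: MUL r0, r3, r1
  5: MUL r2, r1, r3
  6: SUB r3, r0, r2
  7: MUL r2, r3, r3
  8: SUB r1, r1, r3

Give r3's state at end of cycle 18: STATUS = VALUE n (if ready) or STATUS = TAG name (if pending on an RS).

STATUS = VALUE 0

c1: issue SUB r0<-Add1 | r0:Add1,r1:6,r2:6,r3:3
c2: issue MUL r2<-Mul1 | r0:Add1,r1:6,r2:Mul1,r3:3
c3: issue ADD r3<-Add2 | r0:Add1,r1:6,r2:Mul1,r3:Add2
c4: CDB Add1=3; issue SUB r2<-Add1 | r0:3,r1:6,r2:Add1,r3:Add2
c5: issue MUL r0<-Mul2 | r0:Mul2,r1:6,r2:Add1,r3:Add2
c6: CDB Mul1=18; issue MUL r2<-Mul1 | r0:Mul2,r1:6,r2:Mul1,r3:Add2
c7: CDB Add1=3; issue SUB r3<-Add1 | r0:Mul2,r1:6,r2:Mul1,r3:Add1
c8: stall | r0:Mul2,r1:6,r2:Mul1,r3:Add1
c9: CDB Add2=21; stall | r0:Mul2,r1:6,r2:Mul1,r3:Add1
c10: stall | r0:Mul2,r1:6,r2:Mul1,r3:Add1
c11: stall | r0:Mul2,r1:6,r2:Mul1,r3:Add1
c12: stall | r0:Mul2,r1:6,r2:Mul1,r3:Add1
c13: CDB Mul1=126; issue MUL r2<-Mul1 | r0:Mul2,r1:6,r2:Mul1,r3:Add1
c14: CDB Mul2=126; issue SUB r1<-Add2 | r0:126,r1:Add2,r2:Mul1,r3:Add1
c15: - | r0:126,r1:Add2,r2:Mul1,r3:Add1
c16: - | r0:126,r1:Add2,r2:Mul1,r3:Add1
c17: CDB Add1=0 | r0:126,r1:Add2,r2:Mul1,r3:0
c18: - | r0:126,r1:Add2,r2:Mul1,r3:0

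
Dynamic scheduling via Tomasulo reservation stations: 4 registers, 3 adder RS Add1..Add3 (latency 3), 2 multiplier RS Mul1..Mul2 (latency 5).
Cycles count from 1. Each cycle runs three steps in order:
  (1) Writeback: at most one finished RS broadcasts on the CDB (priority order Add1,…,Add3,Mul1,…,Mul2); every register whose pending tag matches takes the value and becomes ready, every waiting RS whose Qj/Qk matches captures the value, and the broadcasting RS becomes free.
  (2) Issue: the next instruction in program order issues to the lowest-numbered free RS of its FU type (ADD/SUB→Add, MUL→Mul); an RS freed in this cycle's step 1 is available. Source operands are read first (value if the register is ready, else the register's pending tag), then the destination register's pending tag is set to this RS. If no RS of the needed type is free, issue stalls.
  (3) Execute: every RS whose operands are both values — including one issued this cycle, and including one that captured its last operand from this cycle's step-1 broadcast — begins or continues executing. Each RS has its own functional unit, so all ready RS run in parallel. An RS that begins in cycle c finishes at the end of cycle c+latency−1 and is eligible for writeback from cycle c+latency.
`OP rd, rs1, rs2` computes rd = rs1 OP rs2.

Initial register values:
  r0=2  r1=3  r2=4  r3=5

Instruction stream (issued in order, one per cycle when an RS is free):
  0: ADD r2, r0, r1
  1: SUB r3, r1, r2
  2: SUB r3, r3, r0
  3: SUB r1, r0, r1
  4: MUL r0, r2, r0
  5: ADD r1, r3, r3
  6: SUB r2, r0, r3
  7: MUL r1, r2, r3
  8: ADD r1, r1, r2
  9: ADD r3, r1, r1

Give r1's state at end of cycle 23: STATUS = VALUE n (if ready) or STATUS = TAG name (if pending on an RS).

c1: issue ADD r2<-Add1 | r0:2,r1:3,r2:Add1,r3:5
c2: issue SUB r3<-Add2 | r0:2,r1:3,r2:Add1,r3:Add2
c3: issue SUB r3<-Add3 | r0:2,r1:3,r2:Add1,r3:Add3
c4: CDB Add1=5; issue SUB r1<-Add1 | r0:2,r1:Add1,r2:5,r3:Add3
c5: issue MUL r0<-Mul1 | r0:Mul1,r1:Add1,r2:5,r3:Add3
c6: stall | r0:Mul1,r1:Add1,r2:5,r3:Add3
c7: CDB Add1=-1; issue ADD r1<-Add1 | r0:Mul1,r1:Add1,r2:5,r3:Add3
c8: CDB Add2=-2; issue SUB r2<-Add2 | r0:Mul1,r1:Add1,r2:Add2,r3:Add3
c9: issue MUL r1<-Mul2 | r0:Mul1,r1:Mul2,r2:Add2,r3:Add3
c10: CDB Mul1=10; stall | r0:10,r1:Mul2,r2:Add2,r3:Add3
c11: CDB Add3=-4; issue ADD r1<-Add3 | r0:10,r1:Add3,r2:Add2,r3:-4
c12: stall | r0:10,r1:Add3,r2:Add2,r3:-4
c13: stall | r0:10,r1:Add3,r2:Add2,r3:-4
c14: CDB Add1=-8; issue ADD r3<-Add1 | r0:10,r1:Add3,r2:Add2,r3:Add1
c15: CDB Add2=14 | r0:10,r1:Add3,r2:14,r3:Add1
c16: - | r0:10,r1:Add3,r2:14,r3:Add1
c17: - | r0:10,r1:Add3,r2:14,r3:Add1
c18: - | r0:10,r1:Add3,r2:14,r3:Add1
c19: - | r0:10,r1:Add3,r2:14,r3:Add1
c20: CDB Mul2=-56 | r0:10,r1:Add3,r2:14,r3:Add1
c21: - | r0:10,r1:Add3,r2:14,r3:Add1
c22: - | r0:10,r1:Add3,r2:14,r3:Add1
c23: CDB Add3=-42 | r0:10,r1:-42,r2:14,r3:Add1

STATUS = VALUE -42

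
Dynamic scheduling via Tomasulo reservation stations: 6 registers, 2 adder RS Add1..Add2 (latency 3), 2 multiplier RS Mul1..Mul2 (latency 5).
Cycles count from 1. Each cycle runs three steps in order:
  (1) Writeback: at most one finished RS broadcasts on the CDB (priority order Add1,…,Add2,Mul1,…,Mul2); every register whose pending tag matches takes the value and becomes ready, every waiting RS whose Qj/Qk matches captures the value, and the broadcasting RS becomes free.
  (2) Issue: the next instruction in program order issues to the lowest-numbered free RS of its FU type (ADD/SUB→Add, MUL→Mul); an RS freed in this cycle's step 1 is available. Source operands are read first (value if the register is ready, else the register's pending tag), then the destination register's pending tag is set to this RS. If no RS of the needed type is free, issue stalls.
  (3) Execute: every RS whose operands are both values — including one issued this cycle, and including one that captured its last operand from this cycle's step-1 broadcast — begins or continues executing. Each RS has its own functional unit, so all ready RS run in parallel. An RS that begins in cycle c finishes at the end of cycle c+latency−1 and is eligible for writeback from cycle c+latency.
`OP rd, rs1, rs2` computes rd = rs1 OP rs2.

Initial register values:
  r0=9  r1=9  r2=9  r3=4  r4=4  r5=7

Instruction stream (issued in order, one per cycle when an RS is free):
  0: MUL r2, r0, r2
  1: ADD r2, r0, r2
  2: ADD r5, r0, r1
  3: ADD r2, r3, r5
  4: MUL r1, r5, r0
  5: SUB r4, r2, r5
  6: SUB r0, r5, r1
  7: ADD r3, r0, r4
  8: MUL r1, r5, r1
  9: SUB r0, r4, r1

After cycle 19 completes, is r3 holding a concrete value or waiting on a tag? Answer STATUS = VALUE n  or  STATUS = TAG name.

cycle 1: issue MUL r2<-Mul1 // r0:9,r1:9,r2:Mul1,r3:4,r4:4,r5:7
cycle 2: issue ADD r2<-Add1 // r0:9,r1:9,r2:Add1,r3:4,r4:4,r5:7
cycle 3: issue ADD r5<-Add2 // r0:9,r1:9,r2:Add1,r3:4,r4:4,r5:Add2
cycle 4: stall // r0:9,r1:9,r2:Add1,r3:4,r4:4,r5:Add2
cycle 5: stall // r0:9,r1:9,r2:Add1,r3:4,r4:4,r5:Add2
cycle 6: CDB Add2=18; issue ADD r2<-Add2 // r0:9,r1:9,r2:Add2,r3:4,r4:4,r5:18
cycle 7: CDB Mul1=81; issue MUL r1<-Mul1 // r0:9,r1:Mul1,r2:Add2,r3:4,r4:4,r5:18
cycle 8: stall // r0:9,r1:Mul1,r2:Add2,r3:4,r4:4,r5:18
cycle 9: CDB Add2=22; issue SUB r4<-Add2 // r0:9,r1:Mul1,r2:22,r3:4,r4:Add2,r5:18
cycle 10: CDB Add1=90; issue SUB r0<-Add1 // r0:Add1,r1:Mul1,r2:22,r3:4,r4:Add2,r5:18
cycle 11: stall // r0:Add1,r1:Mul1,r2:22,r3:4,r4:Add2,r5:18
cycle 12: CDB Add2=4; issue ADD r3<-Add2 // r0:Add1,r1:Mul1,r2:22,r3:Add2,r4:4,r5:18
cycle 13: CDB Mul1=162; issue MUL r1<-Mul1 // r0:Add1,r1:Mul1,r2:22,r3:Add2,r4:4,r5:18
cycle 14: stall // r0:Add1,r1:Mul1,r2:22,r3:Add2,r4:4,r5:18
cycle 15: stall // r0:Add1,r1:Mul1,r2:22,r3:Add2,r4:4,r5:18
cycle 16: CDB Add1=-144; issue SUB r0<-Add1 // r0:Add1,r1:Mul1,r2:22,r3:Add2,r4:4,r5:18
cycle 17: - // r0:Add1,r1:Mul1,r2:22,r3:Add2,r4:4,r5:18
cycle 18: CDB Mul1=2916 // r0:Add1,r1:2916,r2:22,r3:Add2,r4:4,r5:18
cycle 19: CDB Add2=-140 // r0:Add1,r1:2916,r2:22,r3:-140,r4:4,r5:18

STATUS = VALUE -140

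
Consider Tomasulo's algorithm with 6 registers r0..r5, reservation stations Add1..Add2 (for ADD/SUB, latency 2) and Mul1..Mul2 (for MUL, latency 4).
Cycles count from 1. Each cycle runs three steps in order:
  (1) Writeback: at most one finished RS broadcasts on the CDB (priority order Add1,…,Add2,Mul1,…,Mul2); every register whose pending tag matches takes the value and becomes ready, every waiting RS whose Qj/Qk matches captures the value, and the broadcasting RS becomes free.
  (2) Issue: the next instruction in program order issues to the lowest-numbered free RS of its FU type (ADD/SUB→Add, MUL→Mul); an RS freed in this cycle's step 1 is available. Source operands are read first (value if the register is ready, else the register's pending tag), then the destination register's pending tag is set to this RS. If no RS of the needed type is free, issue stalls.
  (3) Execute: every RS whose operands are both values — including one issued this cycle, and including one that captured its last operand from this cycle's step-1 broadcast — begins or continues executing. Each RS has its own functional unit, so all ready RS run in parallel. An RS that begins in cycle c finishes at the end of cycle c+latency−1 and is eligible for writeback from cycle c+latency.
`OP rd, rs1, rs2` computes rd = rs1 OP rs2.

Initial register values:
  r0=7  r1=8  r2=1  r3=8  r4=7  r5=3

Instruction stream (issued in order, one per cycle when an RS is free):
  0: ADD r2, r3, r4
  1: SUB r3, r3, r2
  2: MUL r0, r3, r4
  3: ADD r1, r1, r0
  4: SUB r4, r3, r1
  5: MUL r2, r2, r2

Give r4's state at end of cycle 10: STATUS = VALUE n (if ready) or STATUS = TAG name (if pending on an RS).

c1: issue ADD r2<-Add1 | r0:7,r1:8,r2:Add1,r3:8,r4:7,r5:3
c2: issue SUB r3<-Add2 | r0:7,r1:8,r2:Add1,r3:Add2,r4:7,r5:3
c3: CDB Add1=15; issue MUL r0<-Mul1 | r0:Mul1,r1:8,r2:15,r3:Add2,r4:7,r5:3
c4: issue ADD r1<-Add1 | r0:Mul1,r1:Add1,r2:15,r3:Add2,r4:7,r5:3
c5: CDB Add2=-7; issue SUB r4<-Add2 | r0:Mul1,r1:Add1,r2:15,r3:-7,r4:Add2,r5:3
c6: issue MUL r2<-Mul2 | r0:Mul1,r1:Add1,r2:Mul2,r3:-7,r4:Add2,r5:3
c7: - | r0:Mul1,r1:Add1,r2:Mul2,r3:-7,r4:Add2,r5:3
c8: - | r0:Mul1,r1:Add1,r2:Mul2,r3:-7,r4:Add2,r5:3
c9: CDB Mul1=-49 | r0:-49,r1:Add1,r2:Mul2,r3:-7,r4:Add2,r5:3
c10: CDB Mul2=225 | r0:-49,r1:Add1,r2:225,r3:-7,r4:Add2,r5:3

STATUS = TAG Add2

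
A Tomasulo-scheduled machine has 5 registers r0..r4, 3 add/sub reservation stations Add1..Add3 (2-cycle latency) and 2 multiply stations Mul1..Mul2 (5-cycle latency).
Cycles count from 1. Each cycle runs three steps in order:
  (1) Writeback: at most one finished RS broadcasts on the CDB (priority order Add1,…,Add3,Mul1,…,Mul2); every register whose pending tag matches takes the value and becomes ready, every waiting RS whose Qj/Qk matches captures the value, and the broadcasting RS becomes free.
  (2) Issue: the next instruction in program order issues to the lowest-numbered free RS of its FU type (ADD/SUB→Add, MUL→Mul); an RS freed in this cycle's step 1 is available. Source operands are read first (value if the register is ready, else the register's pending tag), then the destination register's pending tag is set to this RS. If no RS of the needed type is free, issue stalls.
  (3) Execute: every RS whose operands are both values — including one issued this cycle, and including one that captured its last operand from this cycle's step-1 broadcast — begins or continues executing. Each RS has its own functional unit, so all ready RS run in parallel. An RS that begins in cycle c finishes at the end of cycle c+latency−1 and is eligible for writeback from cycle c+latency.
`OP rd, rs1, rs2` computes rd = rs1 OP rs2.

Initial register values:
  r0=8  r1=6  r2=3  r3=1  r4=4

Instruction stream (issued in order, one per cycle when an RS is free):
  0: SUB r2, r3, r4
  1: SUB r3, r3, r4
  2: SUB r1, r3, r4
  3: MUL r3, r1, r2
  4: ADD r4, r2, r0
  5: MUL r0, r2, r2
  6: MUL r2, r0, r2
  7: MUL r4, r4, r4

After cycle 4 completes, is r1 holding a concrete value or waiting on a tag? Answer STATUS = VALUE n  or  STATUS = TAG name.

  c1: issue SUB r2<-Add1  regs: r0:8,r1:6,r2:Add1,r3:1,r4:4
  c2: issue SUB r3<-Add2  regs: r0:8,r1:6,r2:Add1,r3:Add2,r4:4
  c3: CDB Add1=-3; issue SUB r1<-Add1  regs: r0:8,r1:Add1,r2:-3,r3:Add2,r4:4
  c4: CDB Add2=-3; issue MUL r3<-Mul1  regs: r0:8,r1:Add1,r2:-3,r3:Mul1,r4:4

STATUS = TAG Add1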